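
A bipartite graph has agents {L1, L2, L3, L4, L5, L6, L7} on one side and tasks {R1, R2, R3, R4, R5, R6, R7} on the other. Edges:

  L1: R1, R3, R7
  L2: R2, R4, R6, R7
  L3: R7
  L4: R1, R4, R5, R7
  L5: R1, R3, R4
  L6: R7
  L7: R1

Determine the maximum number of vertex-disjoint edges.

Unit-capacity flow: source→left, listed edges, right→sink; max matching = max flow.
Augmenting path L1→R1 (+1); matched 1.
Augmenting path L2→R2 (+1); matched 2.
Augmenting path L3→R7 (+1); matched 3.
Augmenting path L4→R4 (+1); matched 4.
Augmenting path L5→R3 (+1); matched 5.
Augmenting path L7→R1→L1→R3→L5→R4→L4→R5 (+1); matched 6.
No augmenting path remains; maximum matching = 6.
König certificate: {L1, L2, L4, L5, L7, R7} is a vertex cover of size 6 (every listed pair touches it), so no matching can be larger.

6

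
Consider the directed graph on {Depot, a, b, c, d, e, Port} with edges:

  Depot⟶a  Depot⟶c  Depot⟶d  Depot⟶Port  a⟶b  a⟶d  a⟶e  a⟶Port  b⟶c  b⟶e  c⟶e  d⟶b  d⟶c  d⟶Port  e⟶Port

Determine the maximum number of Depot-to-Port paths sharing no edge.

4

Assign every edge capacity 1; by Menger, the answer equals the max flow.
Path Depot→Port (+1); total 1.
Path Depot→a→Port (+1); total 2.
Path Depot→d→Port (+1); total 3.
Path Depot→c→e→Port (+1); total 4.
No residual Depot→Port path; max flow = 4.
Certifying cut of size 4: {Depot→Port, Depot→a, Depot→c, Depot→d}.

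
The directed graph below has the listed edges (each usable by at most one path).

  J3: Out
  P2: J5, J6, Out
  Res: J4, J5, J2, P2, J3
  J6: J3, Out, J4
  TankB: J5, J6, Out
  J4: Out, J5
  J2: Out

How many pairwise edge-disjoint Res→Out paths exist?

4

Assign every edge capacity 1; by Menger, the answer equals the max flow.
Path Res→P2→Out (+1); total 1.
Path Res→J4→Out (+1); total 2.
Path Res→J3→Out (+1); total 3.
Path Res→J2→Out (+1); total 4.
No residual Res→Out path; max flow = 4.
Certifying cut of size 4: {Res→J2, Res→J3, Res→J4, Res→P2}.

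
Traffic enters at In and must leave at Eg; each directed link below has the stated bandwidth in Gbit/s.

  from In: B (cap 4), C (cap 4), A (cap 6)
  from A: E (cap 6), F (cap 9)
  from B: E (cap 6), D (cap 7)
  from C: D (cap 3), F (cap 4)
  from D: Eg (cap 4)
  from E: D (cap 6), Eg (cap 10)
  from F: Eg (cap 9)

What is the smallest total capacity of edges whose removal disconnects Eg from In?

Augment In→A→E→Eg: bottleneck 6, flow now 6.
Augment In→B→D→Eg: bottleneck 4, flow now 10.
Augment In→C→F→Eg: bottleneck 4, flow now 14.
No augmenting path remains; maximum flow = 14.
By max-flow min-cut, the minimum cut capacity equals the max flow.
In the residual graph, reachable from In: {In}.
Min-cut edges: In→A (6), In→B (4), In→C (4); capacity 6 + 4 + 4 = 14.

14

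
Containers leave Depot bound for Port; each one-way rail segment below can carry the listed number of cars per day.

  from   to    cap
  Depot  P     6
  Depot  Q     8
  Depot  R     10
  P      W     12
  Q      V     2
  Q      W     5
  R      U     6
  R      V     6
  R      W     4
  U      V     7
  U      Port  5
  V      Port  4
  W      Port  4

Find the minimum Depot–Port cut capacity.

13

Augment Depot→P→W→Port: bottleneck 4, flow now 4.
Augment Depot→Q→V→Port: bottleneck 2, flow now 6.
Augment Depot→R→U→Port: bottleneck 5, flow now 11.
Augment Depot→R→V→Port: bottleneck 2, flow now 13.
No augmenting path remains; maximum flow = 13.
By max-flow min-cut, the minimum cut capacity equals the max flow.
In the residual graph, reachable from Depot: {Depot, P, Q, R, U, V, W}.
Min-cut edges: U→Port (5), V→Port (4), W→Port (4); capacity 5 + 4 + 4 = 13.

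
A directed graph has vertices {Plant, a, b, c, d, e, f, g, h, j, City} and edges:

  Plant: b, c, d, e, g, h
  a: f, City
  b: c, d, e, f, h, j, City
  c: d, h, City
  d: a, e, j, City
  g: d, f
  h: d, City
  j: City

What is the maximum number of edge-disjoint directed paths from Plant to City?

5

Assign every edge capacity 1; by Menger, the answer equals the max flow.
Path Plant→b→City (+1); total 1.
Path Plant→c→City (+1); total 2.
Path Plant→d→City (+1); total 3.
Path Plant→h→City (+1); total 4.
Path Plant→g→d→a→City (+1); total 5.
No residual Plant→City path; max flow = 5.
Certifying cut of size 5: {Plant→b, Plant→c, Plant→d, Plant→g, Plant→h}.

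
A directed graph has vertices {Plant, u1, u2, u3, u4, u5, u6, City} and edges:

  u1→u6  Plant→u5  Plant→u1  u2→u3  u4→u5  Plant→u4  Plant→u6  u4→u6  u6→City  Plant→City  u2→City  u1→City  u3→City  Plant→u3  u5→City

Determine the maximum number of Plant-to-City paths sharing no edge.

Assign every edge capacity 1; by Menger, the answer equals the max flow.
Path Plant→City (+1); total 1.
Path Plant→u1→City (+1); total 2.
Path Plant→u3→City (+1); total 3.
Path Plant→u5→City (+1); total 4.
Path Plant→u6→City (+1); total 5.
No residual Plant→City path; max flow = 5.
Certifying cut of size 5: {Plant→City, Plant→u1, Plant→u3, u5→City, u6→City}.

5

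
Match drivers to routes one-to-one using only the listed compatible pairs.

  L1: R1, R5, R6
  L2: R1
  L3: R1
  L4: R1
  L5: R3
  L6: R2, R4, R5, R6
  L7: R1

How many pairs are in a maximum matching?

Unit-capacity flow: source→left, listed edges, right→sink; max matching = max flow.
Augmenting path L1→R1 (+1); matched 1.
Augmenting path L5→R3 (+1); matched 2.
Augmenting path L6→R2 (+1); matched 3.
Augmenting path L2→R1→L1→R5 (+1); matched 4.
No augmenting path remains; maximum matching = 4.
König certificate: {L1, L5, L6, R1} is a vertex cover of size 4 (every listed pair touches it), so no matching can be larger.

4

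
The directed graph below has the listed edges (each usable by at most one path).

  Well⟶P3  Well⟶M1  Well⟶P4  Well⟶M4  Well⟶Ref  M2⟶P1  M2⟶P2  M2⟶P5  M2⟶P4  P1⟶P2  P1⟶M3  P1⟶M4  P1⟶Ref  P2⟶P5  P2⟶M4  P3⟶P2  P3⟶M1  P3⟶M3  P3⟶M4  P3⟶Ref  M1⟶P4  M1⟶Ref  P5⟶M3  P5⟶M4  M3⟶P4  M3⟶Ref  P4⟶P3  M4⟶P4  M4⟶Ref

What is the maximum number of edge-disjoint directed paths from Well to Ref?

Assign every edge capacity 1; by Menger, the answer equals the max flow.
Path Well→Ref (+1); total 1.
Path Well→P3→Ref (+1); total 2.
Path Well→M1→Ref (+1); total 3.
Path Well→M4→Ref (+1); total 4.
Path Well→P4→P3→M3→Ref (+1); total 5.
No residual Well→Ref path; max flow = 5.
Certifying cut of size 5: {Well→M1, Well→M4, Well→P3, Well→P4, Well→Ref}.

5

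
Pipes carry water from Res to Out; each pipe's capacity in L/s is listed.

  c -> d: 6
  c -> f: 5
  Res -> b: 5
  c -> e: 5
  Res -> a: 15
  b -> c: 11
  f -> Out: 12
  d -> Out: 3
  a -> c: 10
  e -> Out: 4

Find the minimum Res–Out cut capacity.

12

Augment Res→a→c→d→Out: bottleneck 3, flow now 3.
Augment Res→a→c→e→Out: bottleneck 4, flow now 7.
Augment Res→a→c→f→Out: bottleneck 3, flow now 10.
Augment Res→b→c→f→Out: bottleneck 2, flow now 12.
No augmenting path remains; maximum flow = 12.
By max-flow min-cut, the minimum cut capacity equals the max flow.
In the residual graph, reachable from Res: {Res, a, b, c, d, e}.
Min-cut edges: c→f (5), d→Out (3), e→Out (4); capacity 5 + 3 + 4 = 12.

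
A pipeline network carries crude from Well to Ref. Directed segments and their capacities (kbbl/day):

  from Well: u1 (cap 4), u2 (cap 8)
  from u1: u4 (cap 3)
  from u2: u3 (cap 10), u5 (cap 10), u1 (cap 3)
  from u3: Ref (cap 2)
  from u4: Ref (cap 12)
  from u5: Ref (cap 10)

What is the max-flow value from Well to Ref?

11

Augment Well→u1→u4→Ref: bottleneck 3, flow now 3.
Augment Well→u2→u3→Ref: bottleneck 2, flow now 5.
Augment Well→u2→u5→Ref: bottleneck 6, flow now 11.
No augmenting path remains; maximum flow = 11.
In the residual graph, reachable from Well: {Well, u1}.
Min-cut edges: Well→u2 (8), u1→u4 (3); capacity 8 + 3 = 11.
This cut is saturated, so no flow can exceed 11.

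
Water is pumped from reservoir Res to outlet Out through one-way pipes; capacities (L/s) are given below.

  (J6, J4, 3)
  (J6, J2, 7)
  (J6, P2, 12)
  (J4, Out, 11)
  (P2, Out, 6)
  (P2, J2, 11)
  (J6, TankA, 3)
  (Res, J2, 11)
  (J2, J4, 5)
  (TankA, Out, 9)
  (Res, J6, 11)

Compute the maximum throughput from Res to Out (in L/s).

16

Augment Res→J6→J4→Out: bottleneck 3, flow now 3.
Augment Res→J6→TankA→Out: bottleneck 3, flow now 6.
Augment Res→J6→P2→Out: bottleneck 5, flow now 11.
Augment Res→J2→J4→Out: bottleneck 5, flow now 16.
No augmenting path remains; maximum flow = 16.
In the residual graph, reachable from Res: {Res, J2}.
Min-cut edges: Res→J6 (11), J2→J4 (5); capacity 11 + 5 = 16.
This cut is saturated, so no flow can exceed 16.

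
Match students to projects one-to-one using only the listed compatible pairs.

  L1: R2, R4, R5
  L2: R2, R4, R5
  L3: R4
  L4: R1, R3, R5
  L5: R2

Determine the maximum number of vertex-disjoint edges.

Unit-capacity flow: source→left, listed edges, right→sink; max matching = max flow.
Augmenting path L1→R2 (+1); matched 1.
Augmenting path L2→R4 (+1); matched 2.
Augmenting path L4→R1 (+1); matched 3.
Augmenting path L3→R4→L2→R5 (+1); matched 4.
No augmenting path remains; maximum matching = 4.
König certificate: {L4, R2, R4, R5} is a vertex cover of size 4 (every listed pair touches it), so no matching can be larger.

4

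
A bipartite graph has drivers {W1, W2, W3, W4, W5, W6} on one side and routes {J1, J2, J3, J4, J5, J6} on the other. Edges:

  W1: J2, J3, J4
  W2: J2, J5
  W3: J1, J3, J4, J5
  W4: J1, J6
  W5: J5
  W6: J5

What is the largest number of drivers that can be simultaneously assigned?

Unit-capacity flow: source→left, listed edges, right→sink; max matching = max flow.
Augmenting path W1→J2 (+1); matched 1.
Augmenting path W2→J5 (+1); matched 2.
Augmenting path W3→J1 (+1); matched 3.
Augmenting path W4→J6 (+1); matched 4.
Augmenting path W5→J5→W2→J2→W1→J3 (+1); matched 5.
No augmenting path remains; maximum matching = 5.
König certificate: {W1, W2, W3, W4, J5} is a vertex cover of size 5 (every listed pair touches it), so no matching can be larger.

5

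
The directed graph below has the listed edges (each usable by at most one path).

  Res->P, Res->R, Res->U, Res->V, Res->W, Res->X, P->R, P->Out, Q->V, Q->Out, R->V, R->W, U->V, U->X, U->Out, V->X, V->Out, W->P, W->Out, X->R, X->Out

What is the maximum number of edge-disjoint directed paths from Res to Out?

Assign every edge capacity 1; by Menger, the answer equals the max flow.
Path Res→P→Out (+1); total 1.
Path Res→U→Out (+1); total 2.
Path Res→V→Out (+1); total 3.
Path Res→W→Out (+1); total 4.
Path Res→X→Out (+1); total 5.
No residual Res→Out path; max flow = 5.
Certifying cut of size 5: {P→Out, Res→U, V→Out, W→Out, X→Out}.

5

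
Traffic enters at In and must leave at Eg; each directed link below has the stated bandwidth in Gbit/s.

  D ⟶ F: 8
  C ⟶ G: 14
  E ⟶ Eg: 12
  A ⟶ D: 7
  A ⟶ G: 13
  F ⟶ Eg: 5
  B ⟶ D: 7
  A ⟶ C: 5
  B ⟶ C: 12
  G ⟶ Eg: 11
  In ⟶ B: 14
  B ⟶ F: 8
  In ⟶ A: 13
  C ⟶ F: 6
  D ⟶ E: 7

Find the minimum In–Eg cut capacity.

23

Augment In→A→G→Eg: bottleneck 11, flow now 11.
Augment In→B→F→Eg: bottleneck 5, flow now 16.
Augment In→A→D→E→Eg: bottleneck 2, flow now 18.
Augment In→B→D→E→Eg: bottleneck 5, flow now 23.
No augmenting path remains; maximum flow = 23.
By max-flow min-cut, the minimum cut capacity equals the max flow.
In the residual graph, reachable from In: {In, A, B, C, D, F, G}.
Min-cut edges: D→E (7), F→Eg (5), G→Eg (11); capacity 7 + 5 + 11 = 23.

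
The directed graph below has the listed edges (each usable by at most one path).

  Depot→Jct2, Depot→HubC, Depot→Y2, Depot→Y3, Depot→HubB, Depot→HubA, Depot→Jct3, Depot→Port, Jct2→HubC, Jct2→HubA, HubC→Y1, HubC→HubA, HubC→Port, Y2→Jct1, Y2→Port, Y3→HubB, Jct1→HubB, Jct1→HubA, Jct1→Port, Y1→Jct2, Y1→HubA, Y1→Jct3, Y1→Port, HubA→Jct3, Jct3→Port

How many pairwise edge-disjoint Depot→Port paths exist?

Assign every edge capacity 1; by Menger, the answer equals the max flow.
Path Depot→Port (+1); total 1.
Path Depot→HubC→Port (+1); total 2.
Path Depot→Y2→Port (+1); total 3.
Path Depot→Jct3→Port (+1); total 4.
Path Depot→Jct2→HubC→Y1→Port (+1); total 5.
No residual Depot→Port path; max flow = 5.
Certifying cut of size 5: {Depot→HubC, Depot→Jct2, Depot→Port, Depot→Y2, Jct3→Port}.

5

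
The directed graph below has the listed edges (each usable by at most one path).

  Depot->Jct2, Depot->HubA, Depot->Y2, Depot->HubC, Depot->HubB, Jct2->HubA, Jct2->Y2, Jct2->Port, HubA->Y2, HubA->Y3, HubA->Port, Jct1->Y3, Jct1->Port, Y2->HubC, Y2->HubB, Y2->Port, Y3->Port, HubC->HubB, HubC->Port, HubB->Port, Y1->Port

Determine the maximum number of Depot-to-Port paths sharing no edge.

Assign every edge capacity 1; by Menger, the answer equals the max flow.
Path Depot→Jct2→Port (+1); total 1.
Path Depot→HubA→Port (+1); total 2.
Path Depot→Y2→Port (+1); total 3.
Path Depot→HubC→Port (+1); total 4.
Path Depot→HubB→Port (+1); total 5.
No residual Depot→Port path; max flow = 5.
Certifying cut of size 5: {Depot→HubA, Depot→HubB, Depot→HubC, Depot→Jct2, Depot→Y2}.

5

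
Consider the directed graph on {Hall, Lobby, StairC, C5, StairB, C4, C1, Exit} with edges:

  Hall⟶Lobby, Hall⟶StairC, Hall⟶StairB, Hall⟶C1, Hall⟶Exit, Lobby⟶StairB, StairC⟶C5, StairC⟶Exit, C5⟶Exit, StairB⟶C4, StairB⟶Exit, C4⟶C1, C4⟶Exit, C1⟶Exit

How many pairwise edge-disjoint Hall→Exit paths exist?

5

Assign every edge capacity 1; by Menger, the answer equals the max flow.
Path Hall→Exit (+1); total 1.
Path Hall→StairC→Exit (+1); total 2.
Path Hall→StairB→Exit (+1); total 3.
Path Hall→C1→Exit (+1); total 4.
Path Hall→Lobby→StairB→C4→Exit (+1); total 5.
No residual Hall→Exit path; max flow = 5.
Certifying cut of size 5: {Hall→C1, Hall→Exit, Hall→Lobby, Hall→StairB, Hall→StairC}.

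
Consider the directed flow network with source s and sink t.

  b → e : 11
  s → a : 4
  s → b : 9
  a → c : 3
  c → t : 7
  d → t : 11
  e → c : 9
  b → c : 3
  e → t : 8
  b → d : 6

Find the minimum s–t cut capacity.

Augment s→a→c→t: bottleneck 3, flow now 3.
Augment s→b→c→t: bottleneck 3, flow now 6.
Augment s→b→d→t: bottleneck 6, flow now 12.
No augmenting path remains; maximum flow = 12.
By max-flow min-cut, the minimum cut capacity equals the max flow.
In the residual graph, reachable from s: {s, a}.
Min-cut edges: s→b (9), a→c (3); capacity 9 + 3 = 12.

12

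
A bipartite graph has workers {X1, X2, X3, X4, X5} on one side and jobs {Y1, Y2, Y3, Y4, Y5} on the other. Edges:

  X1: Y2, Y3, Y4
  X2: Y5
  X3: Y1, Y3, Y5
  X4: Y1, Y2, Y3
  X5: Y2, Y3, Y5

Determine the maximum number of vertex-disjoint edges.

Unit-capacity flow: source→left, listed edges, right→sink; max matching = max flow.
Augmenting path X1→Y2 (+1); matched 1.
Augmenting path X2→Y5 (+1); matched 2.
Augmenting path X3→Y1 (+1); matched 3.
Augmenting path X4→Y3 (+1); matched 4.
Augmenting path X5→Y2→X1→Y4 (+1); matched 5.
No augmenting path remains; maximum matching = 5.
König certificate: {X1, X2, X3, X4, X5} is a vertex cover of size 5 (every listed pair touches it), so no matching can be larger.

5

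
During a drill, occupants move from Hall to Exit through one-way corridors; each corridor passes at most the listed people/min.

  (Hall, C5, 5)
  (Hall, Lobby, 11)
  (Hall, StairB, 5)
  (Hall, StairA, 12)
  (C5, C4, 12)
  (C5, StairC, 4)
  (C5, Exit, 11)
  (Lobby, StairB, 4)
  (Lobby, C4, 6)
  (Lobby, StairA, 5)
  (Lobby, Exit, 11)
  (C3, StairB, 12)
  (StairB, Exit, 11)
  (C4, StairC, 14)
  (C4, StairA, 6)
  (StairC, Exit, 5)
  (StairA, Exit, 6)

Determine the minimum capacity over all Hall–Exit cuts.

27

Augment Hall→C5→Exit: bottleneck 5, flow now 5.
Augment Hall→Lobby→Exit: bottleneck 11, flow now 16.
Augment Hall→StairB→Exit: bottleneck 5, flow now 21.
Augment Hall→StairA→Exit: bottleneck 6, flow now 27.
No augmenting path remains; maximum flow = 27.
By max-flow min-cut, the minimum cut capacity equals the max flow.
In the residual graph, reachable from Hall: {Hall, StairA}.
Min-cut edges: Hall→C5 (5), Hall→Lobby (11), Hall→StairB (5), StairA→Exit (6); capacity 5 + 11 + 5 + 6 = 27.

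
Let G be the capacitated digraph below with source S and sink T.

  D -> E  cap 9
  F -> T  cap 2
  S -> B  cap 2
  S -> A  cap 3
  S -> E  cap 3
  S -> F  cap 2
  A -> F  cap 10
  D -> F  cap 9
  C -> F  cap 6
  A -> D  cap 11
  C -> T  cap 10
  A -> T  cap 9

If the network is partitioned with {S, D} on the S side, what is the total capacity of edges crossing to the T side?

28

Edges leaving {S, D}: S→A (3), S→B (2), S→E (3), S→F (2), D→E (9), D→F (9).
Cut capacity = 3 + 2 + 3 + 2 + 9 + 9 = 28.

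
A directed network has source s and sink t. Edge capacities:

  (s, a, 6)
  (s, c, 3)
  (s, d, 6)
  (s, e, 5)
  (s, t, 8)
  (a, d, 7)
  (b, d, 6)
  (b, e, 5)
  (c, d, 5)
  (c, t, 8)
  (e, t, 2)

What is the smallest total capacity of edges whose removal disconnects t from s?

Augment s→t: bottleneck 8, flow now 8.
Augment s→c→t: bottleneck 3, flow now 11.
Augment s→e→t: bottleneck 2, flow now 13.
No augmenting path remains; maximum flow = 13.
By max-flow min-cut, the minimum cut capacity equals the max flow.
In the residual graph, reachable from s: {s, a, d, e}.
Min-cut edges: s→c (3), s→t (8), e→t (2); capacity 3 + 8 + 2 = 13.

13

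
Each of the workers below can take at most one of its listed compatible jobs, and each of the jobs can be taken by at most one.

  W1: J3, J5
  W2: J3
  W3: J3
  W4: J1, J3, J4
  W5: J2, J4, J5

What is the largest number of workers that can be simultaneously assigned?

Unit-capacity flow: source→left, listed edges, right→sink; max matching = max flow.
Augmenting path W1→J3 (+1); matched 1.
Augmenting path W4→J1 (+1); matched 2.
Augmenting path W5→J2 (+1); matched 3.
Augmenting path W2→J3→W1→J5 (+1); matched 4.
No augmenting path remains; maximum matching = 4.
König certificate: {W1, W4, W5, J3} is a vertex cover of size 4 (every listed pair touches it), so no matching can be larger.

4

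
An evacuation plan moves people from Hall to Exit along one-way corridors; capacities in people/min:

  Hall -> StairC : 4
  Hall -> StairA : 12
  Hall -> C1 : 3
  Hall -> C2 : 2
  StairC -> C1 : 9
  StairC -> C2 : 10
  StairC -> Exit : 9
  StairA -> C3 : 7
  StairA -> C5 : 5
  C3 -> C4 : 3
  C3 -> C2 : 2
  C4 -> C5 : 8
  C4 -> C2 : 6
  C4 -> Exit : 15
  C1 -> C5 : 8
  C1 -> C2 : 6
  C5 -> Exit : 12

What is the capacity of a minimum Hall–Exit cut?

15

Augment Hall→StairC→Exit: bottleneck 4, flow now 4.
Augment Hall→StairA→C5→Exit: bottleneck 5, flow now 9.
Augment Hall→C1→C5→Exit: bottleneck 3, flow now 12.
Augment Hall→StairA→C3→C4→Exit: bottleneck 3, flow now 15.
No augmenting path remains; maximum flow = 15.
By max-flow min-cut, the minimum cut capacity equals the max flow.
In the residual graph, reachable from Hall: {Hall, StairA, C3, C2}.
Min-cut edges: Hall→StairC (4), Hall→C1 (3), StairA→C5 (5), C3→C4 (3); capacity 4 + 3 + 5 + 3 = 15.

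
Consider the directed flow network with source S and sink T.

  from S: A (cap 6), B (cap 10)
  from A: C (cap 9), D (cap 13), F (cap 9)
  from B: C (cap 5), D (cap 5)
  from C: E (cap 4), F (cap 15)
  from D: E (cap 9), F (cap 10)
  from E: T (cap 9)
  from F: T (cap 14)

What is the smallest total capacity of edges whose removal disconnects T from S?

16

Augment S→A→F→T: bottleneck 6, flow now 6.
Augment S→B→C→E→T: bottleneck 4, flow now 10.
Augment S→B→C→F→T: bottleneck 1, flow now 11.
Augment S→B→D→E→T: bottleneck 5, flow now 16.
No augmenting path remains; maximum flow = 16.
By max-flow min-cut, the minimum cut capacity equals the max flow.
In the residual graph, reachable from S: {S}.
Min-cut edges: S→A (6), S→B (10); capacity 6 + 10 = 16.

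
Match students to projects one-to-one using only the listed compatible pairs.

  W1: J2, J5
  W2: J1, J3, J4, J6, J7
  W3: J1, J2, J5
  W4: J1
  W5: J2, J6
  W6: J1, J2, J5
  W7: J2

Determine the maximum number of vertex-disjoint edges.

Unit-capacity flow: source→left, listed edges, right→sink; max matching = max flow.
Augmenting path W1→J2 (+1); matched 1.
Augmenting path W2→J1 (+1); matched 2.
Augmenting path W3→J5 (+1); matched 3.
Augmenting path W5→J6 (+1); matched 4.
Augmenting path W4→J1→W2→J3 (+1); matched 5.
No augmenting path remains; maximum matching = 5.
König certificate: {W2, W5, J1, J2, J5} is a vertex cover of size 5 (every listed pair touches it), so no matching can be larger.

5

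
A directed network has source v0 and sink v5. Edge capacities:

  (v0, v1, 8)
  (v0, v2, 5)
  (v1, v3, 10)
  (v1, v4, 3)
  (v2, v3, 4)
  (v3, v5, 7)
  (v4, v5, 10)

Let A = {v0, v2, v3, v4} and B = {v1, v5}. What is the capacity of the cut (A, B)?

25

Edges leaving {v0, v2, v3, v4}: v0→v1 (8), v3→v5 (7), v4→v5 (10).
Cut capacity = 8 + 7 + 10 = 25.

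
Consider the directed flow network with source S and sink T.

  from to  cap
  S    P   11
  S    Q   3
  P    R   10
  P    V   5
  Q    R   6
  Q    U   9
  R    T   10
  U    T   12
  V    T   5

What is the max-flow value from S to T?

Augment S→P→R→T: bottleneck 10, flow now 10.
Augment S→P→V→T: bottleneck 1, flow now 11.
Augment S→Q→U→T: bottleneck 3, flow now 14.
No augmenting path remains; maximum flow = 14.
In the residual graph, reachable from S: {S}.
Min-cut edges: S→P (11), S→Q (3); capacity 11 + 3 = 14.
This cut is saturated, so no flow can exceed 14.

14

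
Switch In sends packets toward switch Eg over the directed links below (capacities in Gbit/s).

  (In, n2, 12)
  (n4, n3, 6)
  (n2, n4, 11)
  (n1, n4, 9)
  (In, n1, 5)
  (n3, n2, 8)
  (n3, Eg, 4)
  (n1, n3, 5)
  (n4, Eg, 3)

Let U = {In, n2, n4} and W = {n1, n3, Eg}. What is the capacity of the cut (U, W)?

Edges leaving {In, n2, n4}: In→n1 (5), n4→n3 (6), n4→Eg (3).
Cut capacity = 5 + 6 + 3 = 14.

14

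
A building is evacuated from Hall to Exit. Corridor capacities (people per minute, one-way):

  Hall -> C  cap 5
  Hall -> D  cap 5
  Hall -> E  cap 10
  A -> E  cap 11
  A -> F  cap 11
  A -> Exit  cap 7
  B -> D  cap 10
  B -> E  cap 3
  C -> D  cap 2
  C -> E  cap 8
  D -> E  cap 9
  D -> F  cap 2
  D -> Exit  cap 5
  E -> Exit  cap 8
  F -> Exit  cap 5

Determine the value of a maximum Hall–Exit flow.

Augment Hall→D→Exit: bottleneck 5, flow now 5.
Augment Hall→E→Exit: bottleneck 8, flow now 13.
Augment Hall→C→D→F→Exit: bottleneck 2, flow now 15.
No augmenting path remains; maximum flow = 15.
In the residual graph, reachable from Hall: {Hall, C, E}.
Min-cut edges: Hall→D (5), C→D (2), E→Exit (8); capacity 5 + 2 + 8 = 15.
This cut is saturated, so no flow can exceed 15.

15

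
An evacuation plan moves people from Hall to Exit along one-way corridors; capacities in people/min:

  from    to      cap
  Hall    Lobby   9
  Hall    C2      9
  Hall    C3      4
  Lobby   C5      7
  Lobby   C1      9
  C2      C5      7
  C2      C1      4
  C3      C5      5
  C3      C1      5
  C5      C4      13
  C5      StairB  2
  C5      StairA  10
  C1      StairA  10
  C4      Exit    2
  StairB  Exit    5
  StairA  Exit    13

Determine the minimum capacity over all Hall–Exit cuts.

Augment Hall→Lobby→C5→C4→Exit: bottleneck 2, flow now 2.
Augment Hall→Lobby→C5→StairB→Exit: bottleneck 2, flow now 4.
Augment Hall→Lobby→C5→StairA→Exit: bottleneck 3, flow now 7.
Augment Hall→Lobby→C1→StairA→Exit: bottleneck 2, flow now 9.
Augment Hall→C2→C5→StairA→Exit: bottleneck 7, flow now 16.
Augment Hall→C2→C1→StairA→Exit: bottleneck 1, flow now 17.
No augmenting path remains; maximum flow = 17.
By max-flow min-cut, the minimum cut capacity equals the max flow.
In the residual graph, reachable from Hall: {Hall, Lobby, C2, C3, C5, C1, C4, StairA}.
Min-cut edges: C5→StairB (2), C4→Exit (2), StairA→Exit (13); capacity 2 + 2 + 13 = 17.

17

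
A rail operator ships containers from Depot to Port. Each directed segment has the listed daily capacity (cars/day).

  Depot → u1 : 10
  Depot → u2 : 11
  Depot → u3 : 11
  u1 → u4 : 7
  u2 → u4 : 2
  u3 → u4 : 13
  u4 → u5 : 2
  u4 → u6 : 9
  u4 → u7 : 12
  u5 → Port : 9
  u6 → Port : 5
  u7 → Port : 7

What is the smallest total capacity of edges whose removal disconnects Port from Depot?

14

Augment Depot→u1→u4→u5→Port: bottleneck 2, flow now 2.
Augment Depot→u1→u4→u6→Port: bottleneck 5, flow now 7.
Augment Depot→u2→u4→u7→Port: bottleneck 2, flow now 9.
Augment Depot→u3→u4→u7→Port: bottleneck 5, flow now 14.
No augmenting path remains; maximum flow = 14.
By max-flow min-cut, the minimum cut capacity equals the max flow.
In the residual graph, reachable from Depot: {Depot, u1, u2, u3, u4, u6, u7}.
Min-cut edges: u4→u5 (2), u6→Port (5), u7→Port (7); capacity 2 + 5 + 7 = 14.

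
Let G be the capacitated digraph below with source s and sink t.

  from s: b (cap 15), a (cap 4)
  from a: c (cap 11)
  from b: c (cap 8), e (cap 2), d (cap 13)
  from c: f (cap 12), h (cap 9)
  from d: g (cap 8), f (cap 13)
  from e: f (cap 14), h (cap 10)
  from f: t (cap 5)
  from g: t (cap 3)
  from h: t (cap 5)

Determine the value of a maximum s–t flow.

13

Augment s→a→c→f→t: bottleneck 4, flow now 4.
Augment s→b→c→f→t: bottleneck 1, flow now 5.
Augment s→b→c→h→t: bottleneck 5, flow now 10.
Augment s→b→d→g→t: bottleneck 3, flow now 13.
No augmenting path remains; maximum flow = 13.
In the residual graph, reachable from s: {s, a, b, c, d, e, f, g, h}.
Min-cut edges: f→t (5), g→t (3), h→t (5); capacity 5 + 3 + 5 = 13.
This cut is saturated, so no flow can exceed 13.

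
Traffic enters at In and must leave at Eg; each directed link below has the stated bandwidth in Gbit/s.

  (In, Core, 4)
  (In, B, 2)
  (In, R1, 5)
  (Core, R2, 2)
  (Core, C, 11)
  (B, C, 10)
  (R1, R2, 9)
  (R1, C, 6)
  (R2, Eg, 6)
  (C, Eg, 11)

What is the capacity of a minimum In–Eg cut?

Augment In→Core→R2→Eg: bottleneck 2, flow now 2.
Augment In→Core→C→Eg: bottleneck 2, flow now 4.
Augment In→B→C→Eg: bottleneck 2, flow now 6.
Augment In→R1→R2→Eg: bottleneck 4, flow now 10.
Augment In→R1→C→Eg: bottleneck 1, flow now 11.
No augmenting path remains; maximum flow = 11.
By max-flow min-cut, the minimum cut capacity equals the max flow.
In the residual graph, reachable from In: {In}.
Min-cut edges: In→Core (4), In→B (2), In→R1 (5); capacity 4 + 2 + 5 = 11.

11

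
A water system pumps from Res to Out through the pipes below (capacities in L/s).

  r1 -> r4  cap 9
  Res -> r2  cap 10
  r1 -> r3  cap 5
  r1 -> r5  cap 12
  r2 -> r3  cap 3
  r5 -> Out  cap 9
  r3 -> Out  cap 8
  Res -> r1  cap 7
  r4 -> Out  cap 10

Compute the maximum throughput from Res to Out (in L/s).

10

Augment Res→r1→r3→Out: bottleneck 5, flow now 5.
Augment Res→r1→r4→Out: bottleneck 2, flow now 7.
Augment Res→r2→r3→Out: bottleneck 3, flow now 10.
No augmenting path remains; maximum flow = 10.
In the residual graph, reachable from Res: {Res, r2}.
Min-cut edges: Res→r1 (7), r2→r3 (3); capacity 7 + 3 = 10.
This cut is saturated, so no flow can exceed 10.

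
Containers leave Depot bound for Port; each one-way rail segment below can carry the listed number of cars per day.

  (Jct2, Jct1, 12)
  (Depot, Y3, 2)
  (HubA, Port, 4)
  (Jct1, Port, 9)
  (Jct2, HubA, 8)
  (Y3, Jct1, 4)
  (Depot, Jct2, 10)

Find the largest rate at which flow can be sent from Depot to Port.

12

Augment Depot→Jct2→Jct1→Port: bottleneck 9, flow now 9.
Augment Depot→Jct2→HubA→Port: bottleneck 1, flow now 10.
Augment Depot→Y3→Jct1→Jct2→HubA→Port: bottleneck 2, flow now 12. (uses reverse residual edge)
No augmenting path remains; maximum flow = 12.
In the residual graph, reachable from Depot: {Depot}.
Min-cut edges: Depot→Jct2 (10), Depot→Y3 (2); capacity 10 + 2 = 12.
This cut is saturated, so no flow can exceed 12.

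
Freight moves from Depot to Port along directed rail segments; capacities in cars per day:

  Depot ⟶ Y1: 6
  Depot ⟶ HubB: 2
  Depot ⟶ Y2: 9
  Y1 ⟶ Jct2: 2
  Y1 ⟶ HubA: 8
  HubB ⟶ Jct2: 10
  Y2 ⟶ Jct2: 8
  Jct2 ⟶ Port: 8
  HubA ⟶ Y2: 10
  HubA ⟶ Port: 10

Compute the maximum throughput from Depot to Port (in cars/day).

14

Augment Depot→Y1→Jct2→Port: bottleneck 2, flow now 2.
Augment Depot→Y1→HubA→Port: bottleneck 4, flow now 6.
Augment Depot→HubB→Jct2→Port: bottleneck 2, flow now 8.
Augment Depot→Y2→Jct2→Port: bottleneck 4, flow now 12.
Augment Depot→Y2→Jct2→Y1→HubA→Port: bottleneck 2, flow now 14. (uses reverse residual edge)
No augmenting path remains; maximum flow = 14.
In the residual graph, reachable from Depot: {Depot, HubB, Y2, Jct2}.
Min-cut edges: Depot→Y1 (6), Jct2→Port (8); capacity 6 + 8 = 14.
This cut is saturated, so no flow can exceed 14.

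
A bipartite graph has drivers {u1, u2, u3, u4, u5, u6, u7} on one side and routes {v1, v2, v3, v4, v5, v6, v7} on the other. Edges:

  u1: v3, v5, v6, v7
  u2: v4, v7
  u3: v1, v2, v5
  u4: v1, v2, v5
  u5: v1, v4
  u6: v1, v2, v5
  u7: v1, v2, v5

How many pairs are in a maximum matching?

6

Unit-capacity flow: source→left, listed edges, right→sink; max matching = max flow.
Augmenting path u1→v3 (+1); matched 1.
Augmenting path u2→v4 (+1); matched 2.
Augmenting path u3→v1 (+1); matched 3.
Augmenting path u4→v2 (+1); matched 4.
Augmenting path u6→v5 (+1); matched 5.
Augmenting path u5→v4→u2→v7 (+1); matched 6.
No augmenting path remains; maximum matching = 6.
König certificate: {u1, u2, u5, v1, v2, v5} is a vertex cover of size 6 (every listed pair touches it), so no matching can be larger.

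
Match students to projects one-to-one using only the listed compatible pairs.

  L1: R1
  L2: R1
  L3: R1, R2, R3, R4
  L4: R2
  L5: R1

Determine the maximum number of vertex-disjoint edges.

3

Unit-capacity flow: source→left, listed edges, right→sink; max matching = max flow.
Augmenting path L1→R1 (+1); matched 1.
Augmenting path L3→R2 (+1); matched 2.
Augmenting path L4→R2→L3→R3 (+1); matched 3.
No augmenting path remains; maximum matching = 3.
König certificate: {L3, L4, R1} is a vertex cover of size 3 (every listed pair touches it), so no matching can be larger.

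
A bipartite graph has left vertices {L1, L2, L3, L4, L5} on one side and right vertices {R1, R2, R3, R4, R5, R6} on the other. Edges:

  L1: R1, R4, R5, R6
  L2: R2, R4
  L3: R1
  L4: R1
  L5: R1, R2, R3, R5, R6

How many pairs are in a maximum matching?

Unit-capacity flow: source→left, listed edges, right→sink; max matching = max flow.
Augmenting path L1→R1 (+1); matched 1.
Augmenting path L2→R2 (+1); matched 2.
Augmenting path L5→R3 (+1); matched 3.
Augmenting path L3→R1→L1→R4 (+1); matched 4.
No augmenting path remains; maximum matching = 4.
König certificate: {L1, L2, L5, R1} is a vertex cover of size 4 (every listed pair touches it), so no matching can be larger.

4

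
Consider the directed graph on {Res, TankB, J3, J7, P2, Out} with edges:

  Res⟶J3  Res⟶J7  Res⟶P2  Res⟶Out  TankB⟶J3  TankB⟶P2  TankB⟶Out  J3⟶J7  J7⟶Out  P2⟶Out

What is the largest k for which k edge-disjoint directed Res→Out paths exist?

Assign every edge capacity 1; by Menger, the answer equals the max flow.
Path Res→Out (+1); total 1.
Path Res→J7→Out (+1); total 2.
Path Res→P2→Out (+1); total 3.
No residual Res→Out path; max flow = 3.
Certifying cut of size 3: {J7→Out, Res→Out, Res→P2}.

3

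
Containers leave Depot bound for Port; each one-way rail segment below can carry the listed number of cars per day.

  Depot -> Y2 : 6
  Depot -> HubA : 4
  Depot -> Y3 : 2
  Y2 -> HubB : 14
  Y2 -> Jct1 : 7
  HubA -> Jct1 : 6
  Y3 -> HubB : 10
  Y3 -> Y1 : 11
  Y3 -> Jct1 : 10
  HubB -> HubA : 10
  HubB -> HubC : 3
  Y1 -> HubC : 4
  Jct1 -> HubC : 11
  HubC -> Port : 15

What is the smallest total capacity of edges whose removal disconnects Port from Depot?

12

Augment Depot→Y2→HubB→HubC→Port: bottleneck 3, flow now 3.
Augment Depot→Y2→Jct1→HubC→Port: bottleneck 3, flow now 6.
Augment Depot→HubA→Jct1→HubC→Port: bottleneck 4, flow now 10.
Augment Depot→Y3→Y1→HubC→Port: bottleneck 2, flow now 12.
No augmenting path remains; maximum flow = 12.
By max-flow min-cut, the minimum cut capacity equals the max flow.
In the residual graph, reachable from Depot: {Depot}.
Min-cut edges: Depot→Y2 (6), Depot→HubA (4), Depot→Y3 (2); capacity 6 + 4 + 2 = 12.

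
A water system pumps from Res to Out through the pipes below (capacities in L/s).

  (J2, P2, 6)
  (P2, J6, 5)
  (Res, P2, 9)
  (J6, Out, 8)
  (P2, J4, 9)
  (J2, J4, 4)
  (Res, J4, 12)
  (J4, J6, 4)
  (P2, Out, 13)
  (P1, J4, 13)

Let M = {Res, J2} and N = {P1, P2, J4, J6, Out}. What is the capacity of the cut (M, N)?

31

Edges leaving {Res, J2}: Res→P2 (9), Res→J4 (12), J2→P2 (6), J2→J4 (4).
Cut capacity = 9 + 12 + 6 + 4 = 31.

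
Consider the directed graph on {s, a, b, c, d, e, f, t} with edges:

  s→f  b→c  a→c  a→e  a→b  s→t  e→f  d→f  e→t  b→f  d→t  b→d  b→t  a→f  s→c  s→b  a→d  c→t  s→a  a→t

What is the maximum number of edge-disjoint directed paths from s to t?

Assign every edge capacity 1; by Menger, the answer equals the max flow.
Path s→t (+1); total 1.
Path s→a→t (+1); total 2.
Path s→b→t (+1); total 3.
Path s→c→t (+1); total 4.
No residual s→t path; max flow = 4.
Certifying cut of size 4: {s→a, s→b, s→c, s→t}.

4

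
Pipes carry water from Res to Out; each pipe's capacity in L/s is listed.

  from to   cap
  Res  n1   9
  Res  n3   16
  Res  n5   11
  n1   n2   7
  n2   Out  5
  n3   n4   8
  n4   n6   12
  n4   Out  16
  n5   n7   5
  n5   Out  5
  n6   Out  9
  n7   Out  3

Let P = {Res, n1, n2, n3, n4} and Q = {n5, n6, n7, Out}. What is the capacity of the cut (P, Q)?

44

Edges leaving {Res, n1, n2, n3, n4}: Res→n5 (11), n2→Out (5), n4→n6 (12), n4→Out (16).
Cut capacity = 11 + 5 + 12 + 16 = 44.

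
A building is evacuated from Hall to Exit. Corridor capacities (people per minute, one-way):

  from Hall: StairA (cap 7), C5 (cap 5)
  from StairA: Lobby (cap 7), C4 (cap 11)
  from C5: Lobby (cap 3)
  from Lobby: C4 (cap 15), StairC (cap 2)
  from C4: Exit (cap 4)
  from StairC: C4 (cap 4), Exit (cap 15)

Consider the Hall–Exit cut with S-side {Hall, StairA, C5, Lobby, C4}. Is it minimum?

Yes — it is a minimum cut (capacity 6).

Given cut capacity: 2 + 4 = 6.
Augment Hall→StairA→C4→Exit: bottleneck 4, flow now 4.
Augment Hall→StairA→Lobby→StairC→Exit: bottleneck 2, flow now 6.
No augmenting path remains; maximum flow = 6.
Cut capacity 6 equals the max flow, so it is a minimum cut.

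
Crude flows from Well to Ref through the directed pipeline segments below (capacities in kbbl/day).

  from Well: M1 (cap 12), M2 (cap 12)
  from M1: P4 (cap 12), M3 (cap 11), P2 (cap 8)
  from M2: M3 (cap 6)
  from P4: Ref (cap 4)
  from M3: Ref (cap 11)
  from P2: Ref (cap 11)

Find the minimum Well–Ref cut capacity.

18

Augment Well→M1→P4→Ref: bottleneck 4, flow now 4.
Augment Well→M1→M3→Ref: bottleneck 8, flow now 12.
Augment Well→M2→M3→Ref: bottleneck 3, flow now 15.
Augment Well→M2→M3→M1→P2→Ref: bottleneck 3, flow now 18. (uses reverse residual edge)
No augmenting path remains; maximum flow = 18.
By max-flow min-cut, the minimum cut capacity equals the max flow.
In the residual graph, reachable from Well: {Well, M2}.
Min-cut edges: Well→M1 (12), M2→M3 (6); capacity 12 + 6 = 18.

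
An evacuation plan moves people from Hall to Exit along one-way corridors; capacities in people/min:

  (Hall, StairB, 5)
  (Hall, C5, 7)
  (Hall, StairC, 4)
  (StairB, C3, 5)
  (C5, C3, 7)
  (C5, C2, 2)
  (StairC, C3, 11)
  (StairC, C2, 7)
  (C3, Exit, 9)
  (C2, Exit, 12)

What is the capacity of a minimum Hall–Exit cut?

Augment Hall→StairB→C3→Exit: bottleneck 5, flow now 5.
Augment Hall→C5→C3→Exit: bottleneck 4, flow now 9.
Augment Hall→C5→C2→Exit: bottleneck 2, flow now 11.
Augment Hall→StairC→C2→Exit: bottleneck 4, flow now 15.
No augmenting path remains; maximum flow = 15.
By max-flow min-cut, the minimum cut capacity equals the max flow.
In the residual graph, reachable from Hall: {Hall, StairB, C5, C3}.
Min-cut edges: Hall→StairC (4), C5→C2 (2), C3→Exit (9); capacity 4 + 2 + 9 = 15.

15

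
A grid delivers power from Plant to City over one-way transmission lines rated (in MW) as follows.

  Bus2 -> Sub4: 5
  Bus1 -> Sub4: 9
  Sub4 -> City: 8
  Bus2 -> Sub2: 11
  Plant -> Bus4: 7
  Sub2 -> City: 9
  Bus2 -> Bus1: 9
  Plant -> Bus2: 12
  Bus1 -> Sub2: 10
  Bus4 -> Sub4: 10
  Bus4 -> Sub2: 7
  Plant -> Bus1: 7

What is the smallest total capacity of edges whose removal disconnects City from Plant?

17

Augment Plant→Bus4→Sub4→City: bottleneck 7, flow now 7.
Augment Plant→Bus2→Sub4→City: bottleneck 1, flow now 8.
Augment Plant→Bus2→Sub2→City: bottleneck 9, flow now 17.
No augmenting path remains; maximum flow = 17.
By max-flow min-cut, the minimum cut capacity equals the max flow.
In the residual graph, reachable from Plant: {Plant, Bus4, Bus2, Bus1, Sub4, Sub2}.
Min-cut edges: Sub4→City (8), Sub2→City (9); capacity 8 + 9 = 17.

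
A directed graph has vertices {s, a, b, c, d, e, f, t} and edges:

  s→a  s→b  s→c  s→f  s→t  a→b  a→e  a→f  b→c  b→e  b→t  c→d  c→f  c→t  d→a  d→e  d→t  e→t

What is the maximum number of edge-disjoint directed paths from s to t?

Assign every edge capacity 1; by Menger, the answer equals the max flow.
Path s→t (+1); total 1.
Path s→b→t (+1); total 2.
Path s→c→t (+1); total 3.
Path s→a→e→t (+1); total 4.
No residual s→t path; max flow = 4.
Certifying cut of size 4: {s→a, s→b, s→c, s→t}.

4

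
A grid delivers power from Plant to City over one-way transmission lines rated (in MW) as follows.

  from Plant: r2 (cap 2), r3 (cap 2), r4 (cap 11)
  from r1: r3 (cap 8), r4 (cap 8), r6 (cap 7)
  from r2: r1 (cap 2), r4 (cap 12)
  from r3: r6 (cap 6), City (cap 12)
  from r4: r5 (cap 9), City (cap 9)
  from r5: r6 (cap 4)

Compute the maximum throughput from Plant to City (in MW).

Augment Plant→r3→City: bottleneck 2, flow now 2.
Augment Plant→r4→City: bottleneck 9, flow now 11.
Augment Plant→r2→r1→r3→City: bottleneck 2, flow now 13.
No augmenting path remains; maximum flow = 13.
In the residual graph, reachable from Plant: {Plant, r4, r5, r6}.
Min-cut edges: Plant→r2 (2), Plant→r3 (2), r4→City (9); capacity 2 + 2 + 9 = 13.
This cut is saturated, so no flow can exceed 13.

13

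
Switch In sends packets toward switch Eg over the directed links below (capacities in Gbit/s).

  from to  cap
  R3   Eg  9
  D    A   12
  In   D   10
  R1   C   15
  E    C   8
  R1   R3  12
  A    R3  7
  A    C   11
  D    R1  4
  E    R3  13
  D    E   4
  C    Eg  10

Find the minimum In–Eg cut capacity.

Augment In→D→E→R3→Eg: bottleneck 4, flow now 4.
Augment In→D→R1→R3→Eg: bottleneck 4, flow now 8.
Augment In→D→A→R3→Eg: bottleneck 1, flow now 9.
Augment In→D→A→C→Eg: bottleneck 1, flow now 10.
No augmenting path remains; maximum flow = 10.
By max-flow min-cut, the minimum cut capacity equals the max flow.
In the residual graph, reachable from In: {In}.
Min-cut edges: In→D (10); capacity 10 = 10.

10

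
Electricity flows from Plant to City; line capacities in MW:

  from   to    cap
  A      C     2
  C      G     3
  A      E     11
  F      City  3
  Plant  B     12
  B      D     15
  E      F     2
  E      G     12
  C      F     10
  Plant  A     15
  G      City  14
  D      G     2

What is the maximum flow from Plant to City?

Augment Plant→A→C→F→City: bottleneck 2, flow now 2.
Augment Plant→A→E→F→City: bottleneck 1, flow now 3.
Augment Plant→A→E→G→City: bottleneck 10, flow now 13.
Augment Plant→B→D→G→City: bottleneck 2, flow now 15.
No augmenting path remains; maximum flow = 15.
In the residual graph, reachable from Plant: {Plant, A, B, D}.
Min-cut edges: A→C (2), A→E (11), D→G (2); capacity 2 + 11 + 2 = 15.
This cut is saturated, so no flow can exceed 15.

15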